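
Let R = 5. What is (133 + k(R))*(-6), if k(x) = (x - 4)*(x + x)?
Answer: -858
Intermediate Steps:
k(x) = 2*x*(-4 + x) (k(x) = (-4 + x)*(2*x) = 2*x*(-4 + x))
(133 + k(R))*(-6) = (133 + 2*5*(-4 + 5))*(-6) = (133 + 2*5*1)*(-6) = (133 + 10)*(-6) = 143*(-6) = -858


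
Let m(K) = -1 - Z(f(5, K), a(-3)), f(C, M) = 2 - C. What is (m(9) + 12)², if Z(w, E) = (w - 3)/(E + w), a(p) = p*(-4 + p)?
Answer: 1156/9 ≈ 128.44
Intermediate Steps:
Z(w, E) = (-3 + w)/(E + w)
m(K) = -⅔ (m(K) = -1 - (-3 + (2 - 1*5))/(-3*(-4 - 3) + (2 - 1*5)) = -1 - (-3 + (2 - 5))/(-3*(-7) + (2 - 5)) = -1 - (-3 - 3)/(21 - 3) = -1 - (-6)/18 = -1 - 1*(-⅓) = -1 + ⅓ = -⅔)
(m(9) + 12)² = (-⅔ + 12)² = (34/3)² = 1156/9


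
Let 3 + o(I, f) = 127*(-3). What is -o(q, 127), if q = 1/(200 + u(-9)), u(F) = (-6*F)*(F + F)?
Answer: 384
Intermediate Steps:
u(F) = -12*F**2 (u(F) = (-6*F)*(2*F) = -12*F**2)
q = -1/772 (q = 1/(200 - 12*(-9)**2) = 1/(200 - 12*81) = 1/(200 - 972) = 1/(-772) = -1/772 ≈ -0.0012953)
o(I, f) = -384 (o(I, f) = -3 + 127*(-3) = -3 - 381 = -384)
-o(q, 127) = -1*(-384) = 384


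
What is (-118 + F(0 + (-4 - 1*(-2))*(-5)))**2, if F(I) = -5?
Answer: 15129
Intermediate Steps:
(-118 + F(0 + (-4 - 1*(-2))*(-5)))**2 = (-118 - 5)**2 = (-123)**2 = 15129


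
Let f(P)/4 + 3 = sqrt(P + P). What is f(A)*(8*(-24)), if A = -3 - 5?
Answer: 2304 - 3072*I ≈ 2304.0 - 3072.0*I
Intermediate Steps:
A = -8
f(P) = -12 + 4*sqrt(2)*sqrt(P) (f(P) = -12 + 4*sqrt(P + P) = -12 + 4*sqrt(2*P) = -12 + 4*(sqrt(2)*sqrt(P)) = -12 + 4*sqrt(2)*sqrt(P))
f(A)*(8*(-24)) = (-12 + 4*sqrt(2)*sqrt(-8))*(8*(-24)) = (-12 + 4*sqrt(2)*(2*I*sqrt(2)))*(-192) = (-12 + 16*I)*(-192) = 2304 - 3072*I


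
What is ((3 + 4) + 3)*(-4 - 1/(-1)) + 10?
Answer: -20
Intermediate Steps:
((3 + 4) + 3)*(-4 - 1/(-1)) + 10 = (7 + 3)*(-4 - 1*(-1)) + 10 = 10*(-4 + 1) + 10 = 10*(-3) + 10 = -30 + 10 = -20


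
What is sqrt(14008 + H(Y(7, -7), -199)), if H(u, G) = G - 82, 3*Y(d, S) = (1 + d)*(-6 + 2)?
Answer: sqrt(13727) ≈ 117.16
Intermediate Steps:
Y(d, S) = -4/3 - 4*d/3 (Y(d, S) = ((1 + d)*(-6 + 2))/3 = ((1 + d)*(-4))/3 = (-4 - 4*d)/3 = -4/3 - 4*d/3)
H(u, G) = -82 + G
sqrt(14008 + H(Y(7, -7), -199)) = sqrt(14008 + (-82 - 199)) = sqrt(14008 - 281) = sqrt(13727)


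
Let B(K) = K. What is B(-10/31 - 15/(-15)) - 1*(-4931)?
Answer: 152882/31 ≈ 4931.7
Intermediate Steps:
B(-10/31 - 15/(-15)) - 1*(-4931) = (-10/31 - 15/(-15)) - 1*(-4931) = (-10*1/31 - 15*(-1/15)) + 4931 = (-10/31 + 1) + 4931 = 21/31 + 4931 = 152882/31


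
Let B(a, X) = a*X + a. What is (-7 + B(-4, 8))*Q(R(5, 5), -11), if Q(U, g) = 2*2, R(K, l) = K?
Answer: -172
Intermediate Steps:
Q(U, g) = 4
B(a, X) = a + X*a (B(a, X) = X*a + a = a + X*a)
(-7 + B(-4, 8))*Q(R(5, 5), -11) = (-7 - 4*(1 + 8))*4 = (-7 - 4*9)*4 = (-7 - 36)*4 = -43*4 = -172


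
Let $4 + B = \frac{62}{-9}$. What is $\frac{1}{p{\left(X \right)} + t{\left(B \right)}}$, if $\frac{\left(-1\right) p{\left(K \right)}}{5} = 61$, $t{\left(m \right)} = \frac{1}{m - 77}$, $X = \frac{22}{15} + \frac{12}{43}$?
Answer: $- \frac{791}{241264} \approx -0.0032786$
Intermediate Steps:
$X = \frac{1126}{645}$ ($X = 22 \cdot \frac{1}{15} + 12 \cdot \frac{1}{43} = \frac{22}{15} + \frac{12}{43} = \frac{1126}{645} \approx 1.7457$)
$B = - \frac{98}{9}$ ($B = -4 + \frac{62}{-9} = -4 + 62 \left(- \frac{1}{9}\right) = -4 - \frac{62}{9} = - \frac{98}{9} \approx -10.889$)
$t{\left(m \right)} = \frac{1}{-77 + m}$
$p{\left(K \right)} = -305$ ($p{\left(K \right)} = \left(-5\right) 61 = -305$)
$\frac{1}{p{\left(X \right)} + t{\left(B \right)}} = \frac{1}{-305 + \frac{1}{-77 - \frac{98}{9}}} = \frac{1}{-305 + \frac{1}{- \frac{791}{9}}} = \frac{1}{-305 - \frac{9}{791}} = \frac{1}{- \frac{241264}{791}} = - \frac{791}{241264}$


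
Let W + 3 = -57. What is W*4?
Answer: -240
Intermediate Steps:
W = -60 (W = -3 - 57 = -60)
W*4 = -60*4 = -240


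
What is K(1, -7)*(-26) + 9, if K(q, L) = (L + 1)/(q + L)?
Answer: -17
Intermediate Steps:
K(q, L) = (1 + L)/(L + q)
K(1, -7)*(-26) + 9 = ((1 - 7)/(-7 + 1))*(-26) + 9 = (-6/(-6))*(-26) + 9 = -⅙*(-6)*(-26) + 9 = 1*(-26) + 9 = -26 + 9 = -17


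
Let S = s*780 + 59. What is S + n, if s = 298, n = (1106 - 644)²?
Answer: 445943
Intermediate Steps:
n = 213444 (n = 462² = 213444)
S = 232499 (S = 298*780 + 59 = 232440 + 59 = 232499)
S + n = 232499 + 213444 = 445943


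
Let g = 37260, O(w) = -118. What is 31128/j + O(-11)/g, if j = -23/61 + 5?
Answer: 5895796067/875610 ≈ 6733.4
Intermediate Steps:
j = 282/61 (j = -23*1/61 + 5 = -23/61 + 5 = 282/61 ≈ 4.6229)
31128/j + O(-11)/g = 31128/(282/61) - 118/37260 = 31128*(61/282) - 118*1/37260 = 316468/47 - 59/18630 = 5895796067/875610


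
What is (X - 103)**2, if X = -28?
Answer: 17161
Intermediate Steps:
(X - 103)**2 = (-28 - 103)**2 = (-131)**2 = 17161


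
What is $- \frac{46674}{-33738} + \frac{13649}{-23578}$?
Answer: $\frac{106664935}{132579094} \approx 0.80454$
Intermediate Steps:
$- \frac{46674}{-33738} + \frac{13649}{-23578} = \left(-46674\right) \left(- \frac{1}{33738}\right) + 13649 \left(- \frac{1}{23578}\right) = \frac{7779}{5623} - \frac{13649}{23578} = \frac{106664935}{132579094}$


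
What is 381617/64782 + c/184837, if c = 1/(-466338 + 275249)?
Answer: 13478833600661399/2288120807831526 ≈ 5.8908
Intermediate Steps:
c = -1/191089 (c = 1/(-191089) = -1/191089 ≈ -5.2332e-6)
381617/64782 + c/184837 = 381617/64782 - 1/191089/184837 = 381617*(1/64782) - 1/191089*1/184837 = 381617/64782 - 1/35320317493 = 13478833600661399/2288120807831526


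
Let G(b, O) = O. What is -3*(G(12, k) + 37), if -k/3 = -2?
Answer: -129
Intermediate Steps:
k = 6 (k = -3*(-2) = 6)
-3*(G(12, k) + 37) = -3*(6 + 37) = -3*43 = -129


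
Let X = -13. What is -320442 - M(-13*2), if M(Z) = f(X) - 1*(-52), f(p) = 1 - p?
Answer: -320508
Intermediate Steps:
M(Z) = 66 (M(Z) = (1 - 1*(-13)) - 1*(-52) = (1 + 13) + 52 = 14 + 52 = 66)
-320442 - M(-13*2) = -320442 - 1*66 = -320442 - 66 = -320508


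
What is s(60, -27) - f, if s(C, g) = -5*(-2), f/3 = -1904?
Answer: 5722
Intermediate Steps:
f = -5712 (f = 3*(-1904) = -5712)
s(C, g) = 10
s(60, -27) - f = 10 - 1*(-5712) = 10 + 5712 = 5722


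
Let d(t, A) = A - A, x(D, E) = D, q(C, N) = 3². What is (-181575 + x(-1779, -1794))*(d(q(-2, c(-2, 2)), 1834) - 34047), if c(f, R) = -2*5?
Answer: 6242653638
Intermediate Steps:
c(f, R) = -10
q(C, N) = 9
d(t, A) = 0
(-181575 + x(-1779, -1794))*(d(q(-2, c(-2, 2)), 1834) - 34047) = (-181575 - 1779)*(0 - 34047) = -183354*(-34047) = 6242653638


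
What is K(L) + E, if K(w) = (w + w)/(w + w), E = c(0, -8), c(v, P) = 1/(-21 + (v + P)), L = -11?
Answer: 28/29 ≈ 0.96552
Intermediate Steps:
c(v, P) = 1/(-21 + P + v) (c(v, P) = 1/(-21 + (P + v)) = 1/(-21 + P + v))
E = -1/29 (E = 1/(-21 - 8 + 0) = 1/(-29) = -1/29 ≈ -0.034483)
K(w) = 1 (K(w) = (2*w)/((2*w)) = (2*w)*(1/(2*w)) = 1)
K(L) + E = 1 - 1/29 = 28/29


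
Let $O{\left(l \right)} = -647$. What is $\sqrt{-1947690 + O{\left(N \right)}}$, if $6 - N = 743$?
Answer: $i \sqrt{1948337} \approx 1395.8 i$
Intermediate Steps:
$N = -737$ ($N = 6 - 743 = -737$)
$\sqrt{-1947690 + O{\left(N \right)}} = \sqrt{-1947690 - 647} = \sqrt{-1948337} = i \sqrt{1948337}$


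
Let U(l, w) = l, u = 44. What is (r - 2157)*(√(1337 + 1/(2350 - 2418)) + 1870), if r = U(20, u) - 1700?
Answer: -7175190 - 3837*√1545555/34 ≈ -7.3155e+6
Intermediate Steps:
r = -1680 (r = 20 - 1700 = -1680)
(r - 2157)*(√(1337 + 1/(2350 - 2418)) + 1870) = (-1680 - 2157)*(√(1337 + 1/(2350 - 2418)) + 1870) = -3837*(√(1337 + 1/(-68)) + 1870) = -3837*(√(1337 - 1/68) + 1870) = -3837*(√(90915/68) + 1870) = -3837*(√1545555/34 + 1870) = -3837*(1870 + √1545555/34) = -7175190 - 3837*√1545555/34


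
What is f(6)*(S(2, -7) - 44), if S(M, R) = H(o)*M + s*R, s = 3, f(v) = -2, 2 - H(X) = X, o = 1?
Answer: 126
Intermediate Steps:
H(X) = 2 - X
S(M, R) = M + 3*R (S(M, R) = (2 - 1*1)*M + 3*R = (2 - 1)*M + 3*R = 1*M + 3*R = M + 3*R)
f(6)*(S(2, -7) - 44) = -2*((2 + 3*(-7)) - 44) = -2*((2 - 21) - 44) = -2*(-19 - 44) = -2*(-63) = 126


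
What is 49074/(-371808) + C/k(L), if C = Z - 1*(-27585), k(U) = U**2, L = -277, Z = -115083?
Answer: -6049642555/4754742672 ≈ -1.2723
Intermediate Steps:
C = -87498 (C = -115083 - 1*(-27585) = -115083 + 27585 = -87498)
49074/(-371808) + C/k(L) = 49074/(-371808) - 87498/((-277)**2) = 49074*(-1/371808) - 87498/76729 = -8179/61968 - 87498*1/76729 = -8179/61968 - 87498/76729 = -6049642555/4754742672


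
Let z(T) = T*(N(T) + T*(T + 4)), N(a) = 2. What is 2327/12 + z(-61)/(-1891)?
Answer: 113885/372 ≈ 306.14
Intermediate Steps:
z(T) = T*(2 + T*(4 + T)) (z(T) = T*(2 + T*(T + 4)) = T*(2 + T*(4 + T)))
2327/12 + z(-61)/(-1891) = 2327/12 - 61*(2 + (-61)² + 4*(-61))/(-1891) = 2327*(1/12) - 61*(2 + 3721 - 244)*(-1/1891) = 2327/12 - 61*3479*(-1/1891) = 2327/12 - 212219*(-1/1891) = 2327/12 + 3479/31 = 113885/372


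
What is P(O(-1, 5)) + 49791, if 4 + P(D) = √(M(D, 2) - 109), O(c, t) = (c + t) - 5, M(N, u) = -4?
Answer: 49787 + I*√113 ≈ 49787.0 + 10.63*I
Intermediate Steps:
O(c, t) = -5 + c + t
P(D) = -4 + I*√113 (P(D) = -4 + √(-4 - 109) = -4 + √(-113) = -4 + I*√113)
P(O(-1, 5)) + 49791 = (-4 + I*√113) + 49791 = 49787 + I*√113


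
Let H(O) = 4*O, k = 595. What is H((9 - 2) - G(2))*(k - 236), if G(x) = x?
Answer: 7180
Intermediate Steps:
H((9 - 2) - G(2))*(k - 236) = (4*((9 - 2) - 1*2))*(595 - 236) = (4*(7 - 2))*359 = (4*5)*359 = 20*359 = 7180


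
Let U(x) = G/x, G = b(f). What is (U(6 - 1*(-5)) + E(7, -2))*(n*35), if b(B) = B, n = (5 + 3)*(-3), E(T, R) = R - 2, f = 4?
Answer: 33600/11 ≈ 3054.5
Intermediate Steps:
E(T, R) = -2 + R
n = -24 (n = 8*(-3) = -24)
G = 4
U(x) = 4/x
(U(6 - 1*(-5)) + E(7, -2))*(n*35) = (4/(6 - 1*(-5)) + (-2 - 2))*(-24*35) = (4/(6 + 5) - 4)*(-840) = (4/11 - 4)*(-840) = -40/11*(-840) = 33600/11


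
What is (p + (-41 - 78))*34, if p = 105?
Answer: -476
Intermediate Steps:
(p + (-41 - 78))*34 = (105 + (-41 - 78))*34 = (105 - 119)*34 = -14*34 = -476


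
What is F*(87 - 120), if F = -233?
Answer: 7689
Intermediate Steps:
F*(87 - 120) = -233*(87 - 120) = -233*(-33) = 7689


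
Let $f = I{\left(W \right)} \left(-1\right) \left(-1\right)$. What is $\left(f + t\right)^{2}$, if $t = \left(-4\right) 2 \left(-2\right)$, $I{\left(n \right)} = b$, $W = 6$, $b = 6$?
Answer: $484$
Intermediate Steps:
$I{\left(n \right)} = 6$
$t = 16$ ($t = \left(-8\right) \left(-2\right) = 16$)
$f = 6$ ($f = 6 \left(-1\right) \left(-1\right) = \left(-6\right) \left(-1\right) = 6$)
$\left(f + t\right)^{2} = \left(6 + 16\right)^{2} = 22^{2} = 484$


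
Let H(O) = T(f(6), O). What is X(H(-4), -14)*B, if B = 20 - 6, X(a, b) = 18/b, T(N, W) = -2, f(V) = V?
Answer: -18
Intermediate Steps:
H(O) = -2
B = 14
X(H(-4), -14)*B = (18/(-14))*14 = (18*(-1/14))*14 = -9/7*14 = -18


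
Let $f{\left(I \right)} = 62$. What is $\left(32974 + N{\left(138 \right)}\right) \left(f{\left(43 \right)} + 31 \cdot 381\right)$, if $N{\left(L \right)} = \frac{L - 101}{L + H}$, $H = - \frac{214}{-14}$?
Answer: $\frac{11353591869}{29} \approx 3.915 \cdot 10^{8}$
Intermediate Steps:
$H = \frac{107}{7}$ ($H = \left(-214\right) \left(- \frac{1}{14}\right) = \frac{107}{7} \approx 15.286$)
$N{\left(L \right)} = \frac{-101 + L}{\frac{107}{7} + L}$ ($N{\left(L \right)} = \frac{L - 101}{L + \frac{107}{7}} = \frac{-101 + L}{\frac{107}{7} + L}$)
$\left(32974 + N{\left(138 \right)}\right) \left(f{\left(43 \right)} + 31 \cdot 381\right) = \left(32974 + \frac{7 \left(-101 + 138\right)}{107 + 7 \cdot 138}\right) \left(62 + 31 \cdot 381\right) = \left(32974 + 7 \frac{1}{107 + 966} \cdot 37\right) \left(62 + 11811\right) = \left(32974 + 7 \cdot \frac{1}{1073} \cdot 37\right) 11873 = \left(32974 + \frac{7}{29}\right) 11873 = \frac{956253}{29} \cdot 11873 = \frac{11353591869}{29}$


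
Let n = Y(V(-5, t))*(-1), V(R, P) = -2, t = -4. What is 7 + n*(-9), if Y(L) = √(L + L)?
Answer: 7 + 18*I ≈ 7.0 + 18.0*I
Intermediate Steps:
Y(L) = √2*√L (Y(L) = √(2*L) = √2*√L)
n = -2*I (n = (√2*√(-2))*(-1) = (√2*(I*√2))*(-1) = (2*I)*(-1) = -2*I ≈ -2.0*I)
7 + n*(-9) = 7 - 2*I*(-9) = 7 + 18*I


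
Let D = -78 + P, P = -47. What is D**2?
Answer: 15625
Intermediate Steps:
D = -125 (D = -78 - 47 = -125)
D**2 = (-125)**2 = 15625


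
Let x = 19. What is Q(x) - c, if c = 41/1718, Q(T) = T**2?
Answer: 620157/1718 ≈ 360.98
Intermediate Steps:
c = 41/1718 (c = 41*(1/1718) = 41/1718 ≈ 0.023865)
Q(x) - c = 19**2 - 1*41/1718 = 361 - 41/1718 = 620157/1718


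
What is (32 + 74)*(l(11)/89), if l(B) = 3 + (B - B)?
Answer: 318/89 ≈ 3.5730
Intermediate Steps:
l(B) = 3 (l(B) = 3 + 0 = 3)
(32 + 74)*(l(11)/89) = (32 + 74)*(3/89) = 106*(3*(1/89)) = 106*(3/89) = 318/89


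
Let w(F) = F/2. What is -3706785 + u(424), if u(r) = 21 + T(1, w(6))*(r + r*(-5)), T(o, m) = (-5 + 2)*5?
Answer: -3681324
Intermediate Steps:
w(F) = F/2 (w(F) = F*(½) = F/2)
T(o, m) = -15 (T(o, m) = -3*5 = -15)
u(r) = 21 + 60*r (u(r) = 21 - 15*(r + r*(-5)) = 21 - 15*(r - 5*r) = 21 - (-60)*r = 21 + 60*r)
-3706785 + u(424) = -3706785 + (21 + 60*424) = -3706785 + (21 + 25440) = -3706785 + 25461 = -3681324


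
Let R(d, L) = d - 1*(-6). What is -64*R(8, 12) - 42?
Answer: -938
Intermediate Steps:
R(d, L) = 6 + d (R(d, L) = d + 6 = 6 + d)
-64*R(8, 12) - 42 = -64*(6 + 8) - 42 = -64*14 - 42 = -896 - 42 = -938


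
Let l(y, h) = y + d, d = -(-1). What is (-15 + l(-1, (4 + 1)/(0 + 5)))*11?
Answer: -165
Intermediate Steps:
d = 1 (d = -1*(-1) = 1)
l(y, h) = 1 + y (l(y, h) = y + 1 = 1 + y)
(-15 + l(-1, (4 + 1)/(0 + 5)))*11 = (-15 + (1 - 1))*11 = (-15 + 0)*11 = -15*11 = -165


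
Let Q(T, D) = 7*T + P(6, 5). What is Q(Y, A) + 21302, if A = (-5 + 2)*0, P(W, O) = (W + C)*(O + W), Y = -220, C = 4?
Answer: 19872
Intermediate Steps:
P(W, O) = (4 + W)*(O + W) (P(W, O) = (W + 4)*(O + W) = (4 + W)*(O + W))
A = 0 (A = -3*0 = 0)
Q(T, D) = 110 + 7*T (Q(T, D) = 7*T + (6**2 + 4*5 + 4*6 + 5*6) = 7*T + (36 + 20 + 24 + 30) = 7*T + 110 = 110 + 7*T)
Q(Y, A) + 21302 = (110 + 7*(-220)) + 21302 = (110 - 1540) + 21302 = -1430 + 21302 = 19872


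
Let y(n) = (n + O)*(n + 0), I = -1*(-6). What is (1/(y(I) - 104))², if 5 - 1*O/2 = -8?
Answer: 1/7744 ≈ 0.00012913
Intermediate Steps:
O = 26 (O = 10 - 2*(-8) = 10 + 16 = 26)
I = 6
y(n) = n*(26 + n) (y(n) = (n + 26)*(n + 0) = (26 + n)*n = n*(26 + n))
(1/(y(I) - 104))² = (1/(6*(26 + 6) - 104))² = (1/(6*32 - 104))² = (1/(192 - 104))² = (1/88)² = 1/7744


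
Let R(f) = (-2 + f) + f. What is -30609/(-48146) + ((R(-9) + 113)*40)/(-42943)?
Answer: 59754693/108817562 ≈ 0.54913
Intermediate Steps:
R(f) = -2 + 2*f
-30609/(-48146) + ((R(-9) + 113)*40)/(-42943) = -30609/(-48146) + (((-2 + 2*(-9)) + 113)*40)/(-42943) = -30609*(-1/48146) + (((-2 - 18) + 113)*40)*(-1/42943) = 1611/2534 + ((-20 + 113)*40)*(-1/42943) = 1611/2534 + (93*40)*(-1/42943) = 1611/2534 + 3720*(-1/42943) = 1611/2534 - 3720/42943 = 59754693/108817562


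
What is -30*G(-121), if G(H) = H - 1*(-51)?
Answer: 2100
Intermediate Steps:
G(H) = 51 + H (G(H) = H + 51 = 51 + H)
-30*G(-121) = -30*(51 - 121) = -30*(-70) = 2100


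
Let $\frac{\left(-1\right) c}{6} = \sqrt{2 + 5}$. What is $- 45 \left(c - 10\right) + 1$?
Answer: $451 + 270 \sqrt{7} \approx 1165.4$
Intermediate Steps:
$c = - 6 \sqrt{7}$ ($c = - 6 \sqrt{2 + 5} = - 6 \sqrt{7} \approx -15.875$)
$- 45 \left(c - 10\right) + 1 = - 45 \left(- 6 \sqrt{7} - 10\right) + 1 = - 45 \left(-10 - 6 \sqrt{7}\right) + 1 = \left(450 + 270 \sqrt{7}\right) + 1 = 451 + 270 \sqrt{7}$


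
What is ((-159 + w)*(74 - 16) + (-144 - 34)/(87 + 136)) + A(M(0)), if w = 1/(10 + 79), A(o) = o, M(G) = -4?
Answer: -183111330/19847 ≈ -9226.1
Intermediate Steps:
w = 1/89 ≈ 0.011236
((-159 + w)*(74 - 16) + (-144 - 34)/(87 + 136)) + A(M(0)) = ((-159 + 1/89)*(74 - 16) + (-144 - 34)/(87 + 136)) - 4 = (-14150/89*58 - 178/223) - 4 = (-820700/89 - 178*1/223) - 4 = (-820700/89 - 178/223) - 4 = -183031942/19847 - 4 = -183111330/19847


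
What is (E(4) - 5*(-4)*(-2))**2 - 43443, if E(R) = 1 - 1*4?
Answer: -41594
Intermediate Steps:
E(R) = -3 (E(R) = 1 - 4 = -3)
(E(4) - 5*(-4)*(-2))**2 - 43443 = (-3 - 5*(-4)*(-2))**2 - 43443 = (-3 + 20*(-2))**2 - 43443 = (-3 - 40)**2 - 43443 = (-43)**2 - 43443 = 1849 - 43443 = -41594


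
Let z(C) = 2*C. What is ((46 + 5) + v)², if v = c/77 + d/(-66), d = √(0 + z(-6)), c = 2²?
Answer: 46358234/17787 - 7862*I*√3/2541 ≈ 2606.3 - 5.3591*I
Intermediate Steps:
c = 4
d = 2*I*√3 (d = √(0 + 2*(-6)) = √(0 - 12) = √(-12) = 2*I*√3 ≈ 3.4641*I)
v = 4/77 - I*√3/33 (v = 4/77 + (2*I*√3)/(-66) = 4*(1/77) + (2*I*√3)*(-1/66) = 4/77 - I*√3/33 ≈ 0.051948 - 0.052486*I)
((46 + 5) + v)² = ((46 + 5) + (4/77 - I*√3/33))² = (51 + (4/77 - I*√3/33))² = (3931/77 - I*√3/33)²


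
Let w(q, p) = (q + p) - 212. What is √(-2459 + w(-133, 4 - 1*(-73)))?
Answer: 3*I*√303 ≈ 52.221*I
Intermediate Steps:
w(q, p) = -212 + p + q (w(q, p) = (p + q) - 212 = -212 + p + q)
√(-2459 + w(-133, 4 - 1*(-73))) = √(-2459 + (-212 + (4 - 1*(-73)) - 133)) = √(-2459 + (-212 + (4 + 73) - 133)) = √(-2459 + (-212 + 77 - 133)) = √(-2459 - 268) = √(-2727) = 3*I*√303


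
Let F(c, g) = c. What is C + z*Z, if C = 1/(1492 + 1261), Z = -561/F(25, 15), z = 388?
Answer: -599239979/68825 ≈ -8706.7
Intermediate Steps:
Z = -561/25 ≈ -22.440
C = 1/2753 ≈ 0.00036324
C + z*Z = 1/2753 + 388*(-561/25) = 1/2753 - 217668/25 = -599239979/68825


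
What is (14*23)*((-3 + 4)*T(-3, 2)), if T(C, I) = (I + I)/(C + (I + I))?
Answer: 1288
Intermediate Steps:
T(C, I) = 2*I/(C + 2*I) (T(C, I) = (2*I)/(C + 2*I) = 2*I/(C + 2*I))
(14*23)*((-3 + 4)*T(-3, 2)) = (14*23)*((-3 + 4)*(2*2/(-3 + 2*2))) = 322*(1*(2*2/(-3 + 4))) = 322*(1*(2*2/1)) = 322*(1*(2*2*1)) = 322*(1*4) = 322*4 = 1288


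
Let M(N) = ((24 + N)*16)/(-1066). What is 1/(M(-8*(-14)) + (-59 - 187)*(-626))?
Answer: 533/82078780 ≈ 6.4938e-6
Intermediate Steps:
M(N) = -192/533 - 8*N/533 (M(N) = (384 + 16*N)*(-1/1066) = -192/533 - 8*N/533)
1/(M(-8*(-14)) + (-59 - 187)*(-626)) = 1/((-192/533 - (-64)*(-14)/533) + (-59 - 187)*(-626)) = 1/((-192/533 - 8/533*112) - 246*(-626)) = 1/((-192/533 - 896/533) + 153996) = 1/(-1088/533 + 153996) = 1/(82078780/533) = 533/82078780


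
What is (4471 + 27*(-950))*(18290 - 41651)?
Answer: 494762619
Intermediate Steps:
(4471 + 27*(-950))*(18290 - 41651) = (4471 - 25650)*(-23361) = -21179*(-23361) = 494762619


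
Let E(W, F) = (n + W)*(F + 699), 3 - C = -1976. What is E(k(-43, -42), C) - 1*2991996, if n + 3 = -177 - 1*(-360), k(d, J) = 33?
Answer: -2421582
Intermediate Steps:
n = 180 (n = -3 + (-177 - 1*(-360)) = -3 + (-177 + 360) = -3 + 183 = 180)
C = 1979 (C = 3 - 1*(-1976) = 3 + 1976 = 1979)
E(W, F) = (180 + W)*(699 + F) (E(W, F) = (180 + W)*(F + 699) = (180 + W)*(699 + F))
E(k(-43, -42), C) - 1*2991996 = (125820 + 180*1979 + 699*33 + 1979*33) - 1*2991996 = (125820 + 356220 + 23067 + 65307) - 2991996 = 570414 - 2991996 = -2421582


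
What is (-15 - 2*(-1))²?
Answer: 169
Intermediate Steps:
(-15 - 2*(-1))² = (-15 + 2)² = (-13)² = 169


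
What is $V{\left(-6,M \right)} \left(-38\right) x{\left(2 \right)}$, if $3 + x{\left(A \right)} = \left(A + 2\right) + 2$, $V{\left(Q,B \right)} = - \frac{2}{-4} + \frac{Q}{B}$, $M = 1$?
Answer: $627$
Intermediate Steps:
$V{\left(Q,B \right)} = \frac{1}{2} + \frac{Q}{B}$ ($V{\left(Q,B \right)} = \left(-2\right) \left(- \frac{1}{4}\right) + \frac{Q}{B} = \frac{1}{2} + \frac{Q}{B}$)
$x{\left(A \right)} = 1 + A$ ($x{\left(A \right)} = -3 + \left(\left(A + 2\right) + 2\right) = -3 + \left(\left(2 + A\right) + 2\right) = -3 + \left(4 + A\right) = 1 + A$)
$V{\left(-6,M \right)} \left(-38\right) x{\left(2 \right)} = \frac{-6 + \frac{1}{2} \cdot 1}{1} \left(-38\right) \left(1 + 2\right) = 1 \left(-6 + \frac{1}{2}\right) \left(-38\right) 3 = 1 \left(- \frac{11}{2}\right) \left(-38\right) 3 = \left(- \frac{11}{2}\right) \left(-38\right) 3 = 209 \cdot 3 = 627$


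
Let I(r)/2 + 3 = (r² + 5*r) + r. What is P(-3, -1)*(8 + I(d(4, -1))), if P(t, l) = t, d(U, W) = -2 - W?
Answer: 24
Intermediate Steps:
I(r) = -6 + 2*r² + 12*r (I(r) = -6 + 2*((r² + 5*r) + r) = -6 + 2*(r² + 6*r) = -6 + (2*r² + 12*r) = -6 + 2*r² + 12*r)
P(-3, -1)*(8 + I(d(4, -1))) = -3*(8 + (-6 + 2*(-2 - 1*(-1))² + 12*(-2 - 1*(-1)))) = -3*(8 + (-6 + 2*(-2 + 1)² + 12*(-2 + 1))) = -3*(8 + (-6 + 2*(-1)² + 12*(-1))) = -3*(8 + (-6 + 2*1 - 12)) = -3*(8 + (-6 + 2 - 12)) = -3*(8 - 16) = -3*(-8) = 24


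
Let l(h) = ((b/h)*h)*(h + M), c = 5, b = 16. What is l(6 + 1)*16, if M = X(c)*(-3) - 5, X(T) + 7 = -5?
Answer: 9728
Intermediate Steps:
X(T) = -12 (X(T) = -7 - 5 = -12)
M = 31 (M = -12*(-3) - 5 = 36 - 5 = 31)
l(h) = 496 + 16*h (l(h) = ((16/h)*h)*(h + 31) = 16*(31 + h) = 496 + 16*h)
l(6 + 1)*16 = (496 + 16*(6 + 1))*16 = (496 + 16*7)*16 = (496 + 112)*16 = 608*16 = 9728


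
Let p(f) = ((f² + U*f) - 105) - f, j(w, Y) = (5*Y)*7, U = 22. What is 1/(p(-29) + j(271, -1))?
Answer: 1/92 ≈ 0.010870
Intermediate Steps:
j(w, Y) = 35*Y
p(f) = -105 + f² + 21*f (p(f) = ((f² + 22*f) - 105) - f = (-105 + f² + 22*f) - f = -105 + f² + 21*f)
1/(p(-29) + j(271, -1)) = 1/((-105 + (-29)² + 21*(-29)) + 35*(-1)) = 1/((-105 + 841 - 609) - 35) = 1/(127 - 35) = 1/92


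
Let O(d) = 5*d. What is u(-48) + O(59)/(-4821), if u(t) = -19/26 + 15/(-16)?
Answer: -1734247/1002768 ≈ -1.7295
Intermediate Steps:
u(t) = -347/208 (u(t) = -19*1/26 + 15*(-1/16) = -19/26 - 15/16 = -347/208)
u(-48) + O(59)/(-4821) = -347/208 + (5*59)/(-4821) = -347/208 + 295*(-1/4821) = -347/208 - 295/4821 = -1734247/1002768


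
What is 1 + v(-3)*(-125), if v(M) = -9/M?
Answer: -374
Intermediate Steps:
1 + v(-3)*(-125) = 1 - 9/(-3)*(-125) = 1 - 9*(-⅓)*(-125) = 1 + 3*(-125) = 1 - 375 = -374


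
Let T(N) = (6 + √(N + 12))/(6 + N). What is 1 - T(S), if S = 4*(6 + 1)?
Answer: 14/17 - √10/17 ≈ 0.63751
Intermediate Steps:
S = 28 (S = 4*7 = 28)
T(N) = (6 + √(12 + N))/(6 + N)
1 - T(S) = 1 - (6 + √(12 + 28))/(6 + 28) = 1 - (6 + √40)/34 = 1 - (6 + 2*√10)/34 = 1 - (3/17 + √10/17) = 1 + (-3/17 - √10/17) = 14/17 - √10/17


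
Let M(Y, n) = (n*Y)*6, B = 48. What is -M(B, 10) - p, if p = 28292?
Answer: -31172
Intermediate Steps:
M(Y, n) = 6*Y*n (M(Y, n) = (Y*n)*6 = 6*Y*n)
-M(B, 10) - p = -6*48*10 - 1*28292 = -1*2880 - 28292 = -2880 - 28292 = -31172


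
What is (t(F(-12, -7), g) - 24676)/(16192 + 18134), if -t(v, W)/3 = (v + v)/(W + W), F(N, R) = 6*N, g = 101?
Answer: -1246030/1733463 ≈ -0.71881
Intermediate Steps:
t(v, W) = -3*v/W (t(v, W) = -3*(v + v)/(W + W) = -3*2*v/(2*W) = -3*2*v*1/(2*W) = -3*v/W)
(t(F(-12, -7), g) - 24676)/(16192 + 18134) = (-3*6*(-12)/101 - 24676)/(16192 + 18134) = (-3*(-72)*1/101 - 24676)/34326 = (216/101 - 24676)*(1/34326) = -2492060/101*1/34326 = -1246030/1733463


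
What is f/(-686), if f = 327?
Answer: -327/686 ≈ -0.47668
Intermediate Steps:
f/(-686) = 327/(-686) = 327*(-1/686) = -327/686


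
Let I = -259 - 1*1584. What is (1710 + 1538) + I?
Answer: 1405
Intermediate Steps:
I = -1843 (I = -259 - 1584 = -1843)
(1710 + 1538) + I = (1710 + 1538) - 1843 = 3248 - 1843 = 1405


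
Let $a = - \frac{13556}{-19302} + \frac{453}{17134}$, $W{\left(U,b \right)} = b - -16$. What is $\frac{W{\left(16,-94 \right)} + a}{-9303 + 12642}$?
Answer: $- \frac{12777592097}{552137821326} \approx -0.023142$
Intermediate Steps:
$W{\left(U,b \right)} = 16 + b$ ($W{\left(U,b \right)} = b + 16 = 16 + b$)
$a = \frac{120506155}{165360234}$ ($a = \left(-13556\right) \left(- \frac{1}{19302}\right) + 453 \cdot \frac{1}{17134} = \frac{6778}{9651} + \frac{453}{17134} = \frac{120506155}{165360234} \approx 0.72875$)
$\frac{W{\left(16,-94 \right)} + a}{-9303 + 12642} = \frac{\left(16 - 94\right) + \frac{120506155}{165360234}}{-9303 + 12642} = \frac{-78 + \frac{120506155}{165360234}}{3339} = \left(- \frac{12777592097}{165360234}\right) \frac{1}{3339} = - \frac{12777592097}{552137821326}$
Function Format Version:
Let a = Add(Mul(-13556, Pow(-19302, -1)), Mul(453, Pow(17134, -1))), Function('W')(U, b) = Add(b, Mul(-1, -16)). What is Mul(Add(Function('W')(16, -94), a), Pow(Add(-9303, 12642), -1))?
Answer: Rational(-12777592097, 552137821326) ≈ -0.023142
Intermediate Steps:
Function('W')(U, b) = Add(16, b) (Function('W')(U, b) = Add(b, 16) = Add(16, b))
a = Rational(120506155, 165360234) (a = Add(Mul(-13556, Rational(-1, 19302)), Mul(453, Rational(1, 17134))) = Add(Rational(6778, 9651), Rational(453, 17134)) = Rational(120506155, 165360234) ≈ 0.72875)
Mul(Add(Function('W')(16, -94), a), Pow(Add(-9303, 12642), -1)) = Mul(Add(Add(16, -94), Rational(120506155, 165360234)), Pow(Add(-9303, 12642), -1)) = Mul(Add(-78, Rational(120506155, 165360234)), Pow(3339, -1)) = Mul(Rational(-12777592097, 165360234), Rational(1, 3339)) = Rational(-12777592097, 552137821326)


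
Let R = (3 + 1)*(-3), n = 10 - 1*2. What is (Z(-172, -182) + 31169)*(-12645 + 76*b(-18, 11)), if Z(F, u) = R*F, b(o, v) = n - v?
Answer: -427808409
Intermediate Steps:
n = 8 (n = 10 - 2 = 8)
R = -12 (R = 4*(-3) = -12)
b(o, v) = 8 - v
Z(F, u) = -12*F
(Z(-172, -182) + 31169)*(-12645 + 76*b(-18, 11)) = (-12*(-172) + 31169)*(-12645 + 76*(8 - 1*11)) = (2064 + 31169)*(-12645 + 76*(8 - 11)) = 33233*(-12645 + 76*(-3)) = 33233*(-12645 - 228) = 33233*(-12873) = -427808409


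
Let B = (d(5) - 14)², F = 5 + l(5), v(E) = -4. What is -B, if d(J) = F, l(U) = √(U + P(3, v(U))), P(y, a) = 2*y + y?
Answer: -95 + 18*√14 ≈ -27.650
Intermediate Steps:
P(y, a) = 3*y
l(U) = √(9 + U) (l(U) = √(U + 3*3) = √(U + 9) = √(9 + U))
F = 5 + √14 (F = 5 + √(9 + 5) = 5 + √14 ≈ 8.7417)
d(J) = 5 + √14
B = (-9 + √14)² (B = ((5 + √14) - 14)² = (-9 + √14)² ≈ 27.650)
-B = -(9 - √14)²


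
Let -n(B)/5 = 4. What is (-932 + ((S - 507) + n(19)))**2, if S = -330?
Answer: 3200521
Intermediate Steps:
n(B) = -20 (n(B) = -5*4 = -20)
(-932 + ((S - 507) + n(19)))**2 = (-932 + ((-330 - 507) - 20))**2 = (-932 + (-837 - 20))**2 = (-932 - 857)**2 = (-1789)**2 = 3200521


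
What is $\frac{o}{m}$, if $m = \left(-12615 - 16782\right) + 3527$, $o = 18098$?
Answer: $- \frac{9049}{12935} \approx -0.69957$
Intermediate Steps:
$m = -25870$ ($m = -29397 + 3527 = -25870$)
$\frac{o}{m} = \frac{18098}{-25870} = 18098 \left(- \frac{1}{25870}\right) = - \frac{9049}{12935}$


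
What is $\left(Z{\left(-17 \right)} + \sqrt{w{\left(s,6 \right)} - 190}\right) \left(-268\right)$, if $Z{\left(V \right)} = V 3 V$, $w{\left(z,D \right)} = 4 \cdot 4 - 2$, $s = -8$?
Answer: $-232356 - 1072 i \sqrt{11} \approx -2.3236 \cdot 10^{5} - 3555.4 i$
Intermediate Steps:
$w{\left(z,D \right)} = 14$ ($w{\left(z,D \right)} = 16 - 2 = 14$)
$Z{\left(V \right)} = 3 V^{2}$ ($Z{\left(V \right)} = 3 V V = 3 V^{2}$)
$\left(Z{\left(-17 \right)} + \sqrt{w{\left(s,6 \right)} - 190}\right) \left(-268\right) = \left(3 \left(-17\right)^{2} + \sqrt{14 - 190}\right) \left(-268\right) = \left(3 \cdot 289 + \sqrt{-176}\right) \left(-268\right) = \left(867 + 4 i \sqrt{11}\right) \left(-268\right) = -232356 - 1072 i \sqrt{11}$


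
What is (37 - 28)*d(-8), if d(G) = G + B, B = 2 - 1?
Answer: -63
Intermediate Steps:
B = 1
d(G) = 1 + G (d(G) = G + 1 = 1 + G)
(37 - 28)*d(-8) = (37 - 28)*(1 - 8) = 9*(-7) = -63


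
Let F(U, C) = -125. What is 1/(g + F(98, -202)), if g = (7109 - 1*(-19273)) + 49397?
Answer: 1/75654 ≈ 1.3218e-5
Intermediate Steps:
g = 75779 (g = (7109 + 19273) + 49397 = 26382 + 49397 = 75779)
1/(g + F(98, -202)) = 1/(75779 - 125) = 1/75654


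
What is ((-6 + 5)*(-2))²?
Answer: 4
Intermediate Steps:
((-6 + 5)*(-2))² = (-1*(-2))² = 2² = 4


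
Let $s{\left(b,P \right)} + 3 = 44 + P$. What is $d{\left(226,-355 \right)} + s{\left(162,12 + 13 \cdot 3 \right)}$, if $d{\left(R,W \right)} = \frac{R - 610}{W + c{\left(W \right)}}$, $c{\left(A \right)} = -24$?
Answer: $\frac{35252}{379} \approx 93.013$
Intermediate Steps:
$s{\left(b,P \right)} = 41 + P$ ($s{\left(b,P \right)} = -3 + \left(44 + P\right) = 41 + P$)
$d{\left(R,W \right)} = \frac{-610 + R}{-24 + W}$ ($d{\left(R,W \right)} = \frac{R - 610}{W - 24} = \frac{-610 + R}{-24 + W}$)
$d{\left(226,-355 \right)} + s{\left(162,12 + 13 \cdot 3 \right)} = \frac{-610 + 226}{-24 - 355} + \left(41 + \left(12 + 13 \cdot 3\right)\right) = \frac{1}{-379} \left(-384\right) + \left(41 + \left(12 + 39\right)\right) = \left(- \frac{1}{379}\right) \left(-384\right) + \left(41 + 51\right) = \frac{384}{379} + 92 = \frac{35252}{379}$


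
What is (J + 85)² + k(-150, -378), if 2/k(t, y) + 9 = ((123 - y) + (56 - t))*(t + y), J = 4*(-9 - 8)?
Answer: 107885143/373305 ≈ 289.00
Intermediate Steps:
J = -68 (J = 4*(-17) = -68)
k(t, y) = 2/(-9 + (t + y)*(179 - t - y)) (k(t, y) = 2/(-9 + ((123 - y) + (56 - t))*(t + y)) = 2/(-9 + (179 - t - y)*(t + y)) = 2/(-9 + (t + y)*(179 - t - y)))
(J + 85)² + k(-150, -378) = (-68 + 85)² - 2/(9 + (-150)² + (-378)² - 179*(-150) - 179*(-378) + 2*(-150)*(-378)) = 17² - 2/(9 + 22500 + 142884 + 26850 + 67662 + 113400) = 289 - 2/373305 = 107885143/373305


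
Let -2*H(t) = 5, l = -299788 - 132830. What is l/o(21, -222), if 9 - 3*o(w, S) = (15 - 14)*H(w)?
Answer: -2595708/23 ≈ -1.1286e+5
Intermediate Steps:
l = -432618
H(t) = -5/2 (H(t) = -1/2*5 = -5/2)
o(w, S) = 23/6 (o(w, S) = 3 - (15 - 14)*(-5)/(3*2) = 3 - (-5)/(3*2) = 3 - 1/3*(-5/2) = 3 + 5/6 = 23/6)
l/o(21, -222) = -432618/23/6 = -432618*6/23 = -2595708/23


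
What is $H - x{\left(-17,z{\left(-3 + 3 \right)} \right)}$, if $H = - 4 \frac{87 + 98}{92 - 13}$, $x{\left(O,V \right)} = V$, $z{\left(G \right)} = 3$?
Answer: $- \frac{977}{79} \approx -12.367$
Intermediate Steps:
$H = - \frac{740}{79}$ ($H = - 4 \cdot \frac{185}{79} = - 4 \cdot 185 \cdot \frac{1}{79} = \left(-4\right) \frac{185}{79} = - \frac{740}{79} \approx -9.3671$)
$H - x{\left(-17,z{\left(-3 + 3 \right)} \right)} = - \frac{740}{79} - 3 = - \frac{977}{79}$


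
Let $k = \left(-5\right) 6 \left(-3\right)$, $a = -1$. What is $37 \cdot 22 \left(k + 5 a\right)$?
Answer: $69190$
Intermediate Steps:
$k = 90$ ($k = \left(-30\right) \left(-3\right) = 90$)
$37 \cdot 22 \left(k + 5 a\right) = 37 \cdot 22 \left(90 + 5 \left(-1\right)\right) = 814 \left(90 - 5\right) = 814 \cdot 85 = 69190$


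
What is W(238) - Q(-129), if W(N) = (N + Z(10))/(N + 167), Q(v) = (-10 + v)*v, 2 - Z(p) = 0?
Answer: -484121/27 ≈ -17930.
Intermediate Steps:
Z(p) = 2 (Z(p) = 2 - 1*0 = 2 + 0 = 2)
Q(v) = v*(-10 + v)
W(N) = (2 + N)/(167 + N) (W(N) = (N + 2)/(N + 167) = (2 + N)/(167 + N))
W(238) - Q(-129) = (2 + 238)/(167 + 238) - (-129)*(-10 - 129) = 240/405 - (-129)*(-139) = (1/405)*240 - 1*17931 = 16/27 - 17931 = -484121/27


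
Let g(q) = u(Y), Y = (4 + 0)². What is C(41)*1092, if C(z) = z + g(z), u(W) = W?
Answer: 62244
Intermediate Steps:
Y = 16 (Y = 4² = 16)
g(q) = 16
C(z) = 16 + z (C(z) = z + 16 = 16 + z)
C(41)*1092 = (16 + 41)*1092 = 57*1092 = 62244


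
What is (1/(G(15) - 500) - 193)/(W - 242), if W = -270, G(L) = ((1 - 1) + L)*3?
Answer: 10977/29120 ≈ 0.37696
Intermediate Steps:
G(L) = 3*L (G(L) = (0 + L)*3 = L*3 = 3*L)
(1/(G(15) - 500) - 193)/(W - 242) = (1/(3*15 - 500) - 193)/(-270 - 242) = (1/(45 - 500) - 193)/(-512) = (1/(-455) - 193)*(-1/512) = (-1/455 - 193)*(-1/512) = -87816/455*(-1/512) = 10977/29120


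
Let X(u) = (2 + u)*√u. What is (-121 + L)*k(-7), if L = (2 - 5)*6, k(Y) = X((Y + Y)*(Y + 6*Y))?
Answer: -669424*√14 ≈ -2.5048e+6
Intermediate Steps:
X(u) = √u*(2 + u)
k(Y) = √14*√(Y²)*(2 + 14*Y²) (k(Y) = √((Y + Y)*(Y + 6*Y))*(2 + (Y + Y)*(Y + 6*Y)) = √((2*Y)*(7*Y))*(2 + (2*Y)*(7*Y)) = √(14*Y²)*(2 + 14*Y²) = (√14*√(Y²))*(2 + 14*Y²) = √14*√(Y²)*(2 + 14*Y²))
L = -18 (L = -3*6 = -18)
(-121 + L)*k(-7) = (-121 - 18)*(√14*√((-7)²)*(2 + 14*(-7)²)) = -139*√14*√49*(2 + 14*49) = -139*√14*7*(2 + 686) = -139*√14*7*688 = -669424*√14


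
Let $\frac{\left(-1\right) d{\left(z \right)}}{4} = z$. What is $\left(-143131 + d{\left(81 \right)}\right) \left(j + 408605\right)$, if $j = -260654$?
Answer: $-21224310705$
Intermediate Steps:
$d{\left(z \right)} = - 4 z$
$\left(-143131 + d{\left(81 \right)}\right) \left(j + 408605\right) = \left(-143131 - 324\right) \left(-260654 + 408605\right) = \left(-143131 - 324\right) 147951 = \left(-143455\right) 147951 = -21224310705$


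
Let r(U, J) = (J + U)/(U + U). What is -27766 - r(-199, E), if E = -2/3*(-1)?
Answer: -33153199/1194 ≈ -27767.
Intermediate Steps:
E = ⅔ (E = -2*⅓*(-1) = -⅔*(-1) = ⅔ ≈ 0.66667)
r(U, J) = (J + U)/(2*U) (r(U, J) = (J + U)/((2*U)) = (J + U)*(1/(2*U)) = (J + U)/(2*U))
-27766 - r(-199, E) = -27766 - (⅔ - 199)/(2*(-199)) = -27766 - (-1)*(-595)/(2*199*3) = -27766 - 1*595/1194 = -27766 - 595/1194 = -33153199/1194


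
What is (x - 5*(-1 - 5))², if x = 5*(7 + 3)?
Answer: 6400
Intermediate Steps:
x = 50 (x = 5*10 = 50)
(x - 5*(-1 - 5))² = (50 - 5*(-1 - 5))² = (50 - 5*(-6))² = (50 + 30)² = 80² = 6400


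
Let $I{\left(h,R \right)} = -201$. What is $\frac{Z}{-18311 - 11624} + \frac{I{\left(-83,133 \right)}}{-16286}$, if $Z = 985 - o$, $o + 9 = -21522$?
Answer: $- \frac{360678641}{487521410} \approx -0.73982$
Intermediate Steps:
$o = -21531$ ($o = -9 - 21522 = -21531$)
$Z = 22516$ ($Z = 985 - -21531 = 985 + 21531 = 22516$)
$\frac{Z}{-18311 - 11624} + \frac{I{\left(-83,133 \right)}}{-16286} = \frac{22516}{-18311 - 11624} - \frac{201}{-16286} = \frac{22516}{-18311 - 11624} - - \frac{201}{16286} = \frac{22516}{-29935} + \frac{201}{16286} = 22516 \left(- \frac{1}{29935}\right) + \frac{201}{16286} = - \frac{22516}{29935} + \frac{201}{16286} = - \frac{360678641}{487521410}$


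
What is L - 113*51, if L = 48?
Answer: -5715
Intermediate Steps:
L - 113*51 = 48 - 113*51 = 48 - 5763 = -5715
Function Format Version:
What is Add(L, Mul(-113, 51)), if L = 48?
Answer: -5715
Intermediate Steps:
Add(L, Mul(-113, 51)) = Add(48, Mul(-113, 51)) = Add(48, -5763) = -5715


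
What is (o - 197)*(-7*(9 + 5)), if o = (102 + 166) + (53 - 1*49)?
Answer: -7350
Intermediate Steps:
o = 272 (o = 268 + (53 - 49) = 268 + 4 = 272)
(o - 197)*(-7*(9 + 5)) = (272 - 197)*(-7*(9 + 5)) = 75*(-7*14) = 75*(-98) = -7350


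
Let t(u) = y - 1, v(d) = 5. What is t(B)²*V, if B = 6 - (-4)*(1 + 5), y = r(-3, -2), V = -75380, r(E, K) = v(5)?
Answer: -1206080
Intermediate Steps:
r(E, K) = 5
y = 5
B = 30 (B = 6 - (-4)*6 = 6 - 1*(-24) = 6 + 24 = 30)
t(u) = 4 (t(u) = 5 - 1 = 4)
t(B)²*V = 4²*(-75380) = 16*(-75380) = -1206080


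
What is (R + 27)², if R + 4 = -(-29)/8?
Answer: 45369/64 ≈ 708.89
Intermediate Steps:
R = -3/8 (R = -4 - (-29)/8 = -4 - 1*(-29/8) = -4 + 29/8 = -3/8 ≈ -0.37500)
(R + 27)² = (-3/8 + 27)² = (213/8)² = 45369/64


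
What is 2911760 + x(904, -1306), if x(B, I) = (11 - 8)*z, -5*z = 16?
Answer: 14558752/5 ≈ 2.9118e+6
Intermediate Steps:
z = -16/5 (z = -⅕*16 = -16/5 ≈ -3.2000)
x(B, I) = -48/5 (x(B, I) = (11 - 8)*(-16/5) = 3*(-16/5) = -48/5)
2911760 + x(904, -1306) = 2911760 - 48/5 = 14558752/5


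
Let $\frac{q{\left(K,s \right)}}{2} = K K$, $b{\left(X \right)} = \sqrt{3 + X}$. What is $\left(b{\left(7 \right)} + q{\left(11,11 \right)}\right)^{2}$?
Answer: $\left(242 + \sqrt{10}\right)^{2} \approx 60105.0$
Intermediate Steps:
$q{\left(K,s \right)} = 2 K^{2}$ ($q{\left(K,s \right)} = 2 K K = 2 K^{2}$)
$\left(b{\left(7 \right)} + q{\left(11,11 \right)}\right)^{2} = \left(\sqrt{3 + 7} + 2 \cdot 11^{2}\right)^{2} = \left(\sqrt{10} + 2 \cdot 121\right)^{2} = \left(\sqrt{10} + 242\right)^{2} = \left(242 + \sqrt{10}\right)^{2}$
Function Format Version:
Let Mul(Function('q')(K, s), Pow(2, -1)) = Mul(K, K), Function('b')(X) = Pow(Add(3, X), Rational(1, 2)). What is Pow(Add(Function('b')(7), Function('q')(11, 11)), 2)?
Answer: Pow(Add(242, Pow(10, Rational(1, 2))), 2) ≈ 60105.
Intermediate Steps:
Function('q')(K, s) = Mul(2, Pow(K, 2)) (Function('q')(K, s) = Mul(2, Mul(K, K)) = Mul(2, Pow(K, 2)))
Pow(Add(Function('b')(7), Function('q')(11, 11)), 2) = Pow(Add(Pow(Add(3, 7), Rational(1, 2)), Mul(2, Pow(11, 2))), 2) = Pow(Add(Pow(10, Rational(1, 2)), Mul(2, 121)), 2) = Pow(Add(Pow(10, Rational(1, 2)), 242), 2) = Pow(Add(242, Pow(10, Rational(1, 2))), 2)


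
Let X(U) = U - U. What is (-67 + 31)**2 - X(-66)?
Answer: 1296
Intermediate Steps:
X(U) = 0
(-67 + 31)**2 - X(-66) = (-67 + 31)**2 - 1*0 = (-36)**2 + 0 = 1296 + 0 = 1296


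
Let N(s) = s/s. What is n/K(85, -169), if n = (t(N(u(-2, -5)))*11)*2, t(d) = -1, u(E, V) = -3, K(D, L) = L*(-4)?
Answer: -11/338 ≈ -0.032544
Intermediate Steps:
K(D, L) = -4*L
N(s) = 1
n = -22 (n = -1*11*2 = -11*2 = -22)
n/K(85, -169) = -22/((-4*(-169))) = -22/676 = -22*1/676 = -11/338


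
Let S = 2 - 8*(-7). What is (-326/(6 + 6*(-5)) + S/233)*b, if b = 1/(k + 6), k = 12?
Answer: 38675/50328 ≈ 0.76846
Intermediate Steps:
S = 58 (S = 2 + 56 = 58)
b = 1/18 (b = 1/(12 + 6) = 1/18 ≈ 0.055556)
(-326/(6 + 6*(-5)) + S/233)*b = (-326/(6 + 6*(-5)) + 58/233)*(1/18) = (-326/(6 - 30) + 58*(1/233))*(1/18) = (-326/(-24) + 58/233)*(1/18) = (-326*(-1/24) + 58/233)*(1/18) = (163/12 + 58/233)*(1/18) = (38675/2796)*(1/18) = 38675/50328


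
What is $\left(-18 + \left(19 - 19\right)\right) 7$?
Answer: $-126$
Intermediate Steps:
$\left(-18 + \left(19 - 19\right)\right) 7 = \left(-18 + 0\right) 7 = \left(-18\right) 7 = -126$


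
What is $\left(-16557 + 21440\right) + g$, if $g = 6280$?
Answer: $11163$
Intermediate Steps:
$\left(-16557 + 21440\right) + g = \left(-16557 + 21440\right) + 6280 = 4883 + 6280 = 11163$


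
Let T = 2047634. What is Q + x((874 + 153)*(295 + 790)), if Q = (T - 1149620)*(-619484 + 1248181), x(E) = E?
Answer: 564579822053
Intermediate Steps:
Q = 564578707758 (Q = (2047634 - 1149620)*(-619484 + 1248181) = 898014*628697 = 564578707758)
Q + x((874 + 153)*(295 + 790)) = 564578707758 + (874 + 153)*(295 + 790) = 564578707758 + 1027*1085 = 564578707758 + 1114295 = 564579822053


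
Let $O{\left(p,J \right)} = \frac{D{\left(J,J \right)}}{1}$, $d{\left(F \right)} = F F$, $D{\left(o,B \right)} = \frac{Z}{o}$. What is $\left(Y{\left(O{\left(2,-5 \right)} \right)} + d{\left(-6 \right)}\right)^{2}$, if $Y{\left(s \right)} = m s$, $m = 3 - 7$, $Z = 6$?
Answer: $\frac{41616}{25} \approx 1664.6$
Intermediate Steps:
$D{\left(o,B \right)} = \frac{6}{o}$
$d{\left(F \right)} = F^{2}$
$m = -4$ ($m = 3 - 7 = -4$)
$O{\left(p,J \right)} = \frac{6}{J}$ ($O{\left(p,J \right)} = \frac{6 \frac{1}{J}}{1} = \frac{6}{J} 1 = \frac{6}{J}$)
$Y{\left(s \right)} = - 4 s$
$\left(Y{\left(O{\left(2,-5 \right)} \right)} + d{\left(-6 \right)}\right)^{2} = \left(- 4 \frac{6}{-5} + \left(-6\right)^{2}\right)^{2} = \left(- 4 \cdot 6 \left(- \frac{1}{5}\right) + 36\right)^{2} = \left(\left(-4\right) \left(- \frac{6}{5}\right) + 36\right)^{2} = \left(\frac{24}{5} + 36\right)^{2} = \left(\frac{204}{5}\right)^{2} = \frac{41616}{25}$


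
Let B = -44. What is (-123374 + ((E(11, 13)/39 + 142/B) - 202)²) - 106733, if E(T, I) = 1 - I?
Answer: -15366391083/81796 ≈ -1.8786e+5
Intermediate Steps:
(-123374 + ((E(11, 13)/39 + 142/B) - 202)²) - 106733 = (-123374 + (((1 - 1*13)/39 + 142/(-44)) - 202)²) - 106733 = (-123374 + (((1 - 13)*(1/39) + 142*(-1/44)) - 202)²) - 106733 = (-123374 + ((-12*1/39 - 71/22) - 202)²) - 106733 = (-123374 + ((-4/13 - 71/22) - 202)²) - 106733 = (-123374 + (-1011/286 - 202)²) - 106733 = (-123374 + (-58783/286)²) - 106733 = (-123374 + 3455441089/81796) - 106733 = -6636058615/81796 - 106733 = -15366391083/81796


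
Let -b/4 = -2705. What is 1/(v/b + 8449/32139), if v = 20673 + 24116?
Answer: 347743980/1530891851 ≈ 0.22715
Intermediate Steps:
b = 10820 (b = -4*(-2705) = 10820)
v = 44789
1/(v/b + 8449/32139) = 1/(44789/10820 + 8449/32139) = 1/(1530891851/347743980) = 347743980/1530891851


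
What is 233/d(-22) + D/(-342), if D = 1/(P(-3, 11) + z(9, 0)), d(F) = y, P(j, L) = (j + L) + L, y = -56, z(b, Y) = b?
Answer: -1423/342 ≈ -4.1608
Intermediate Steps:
P(j, L) = j + 2*L (P(j, L) = (L + j) + L = j + 2*L)
d(F) = -56
D = 1/28 (D = 1/((-3 + 2*11) + 9) = 1/((-3 + 22) + 9) = 1/(19 + 9) = 1/28 ≈ 0.035714)
233/d(-22) + D/(-342) = 233/(-56) + (1/28)/(-342) = 233*(-1/56) + (1/28)*(-1/342) = -233/56 - 1/9576 = -1423/342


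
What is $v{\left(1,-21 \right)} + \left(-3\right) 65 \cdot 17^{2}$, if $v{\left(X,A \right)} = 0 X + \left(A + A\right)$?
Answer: $-56397$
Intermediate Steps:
$v{\left(X,A \right)} = 2 A$ ($v{\left(X,A \right)} = 0 + 2 A = 2 A$)
$v{\left(1,-21 \right)} + \left(-3\right) 65 \cdot 17^{2} = 2 \left(-21\right) + \left(-3\right) 65 \cdot 17^{2} = -42 - 56355 = -56397$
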